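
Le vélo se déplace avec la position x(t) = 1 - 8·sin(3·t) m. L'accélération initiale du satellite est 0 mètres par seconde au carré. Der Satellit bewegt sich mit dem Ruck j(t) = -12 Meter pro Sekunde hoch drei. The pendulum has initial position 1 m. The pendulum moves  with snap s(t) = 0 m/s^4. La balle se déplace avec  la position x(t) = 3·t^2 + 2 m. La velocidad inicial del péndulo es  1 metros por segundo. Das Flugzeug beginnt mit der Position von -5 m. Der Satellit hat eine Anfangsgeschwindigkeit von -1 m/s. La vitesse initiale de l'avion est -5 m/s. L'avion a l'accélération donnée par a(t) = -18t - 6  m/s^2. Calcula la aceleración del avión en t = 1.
De la ecuación de la aceleración a(t) = -18·t - 6, sustituimos t = 1 para obtener a = -24.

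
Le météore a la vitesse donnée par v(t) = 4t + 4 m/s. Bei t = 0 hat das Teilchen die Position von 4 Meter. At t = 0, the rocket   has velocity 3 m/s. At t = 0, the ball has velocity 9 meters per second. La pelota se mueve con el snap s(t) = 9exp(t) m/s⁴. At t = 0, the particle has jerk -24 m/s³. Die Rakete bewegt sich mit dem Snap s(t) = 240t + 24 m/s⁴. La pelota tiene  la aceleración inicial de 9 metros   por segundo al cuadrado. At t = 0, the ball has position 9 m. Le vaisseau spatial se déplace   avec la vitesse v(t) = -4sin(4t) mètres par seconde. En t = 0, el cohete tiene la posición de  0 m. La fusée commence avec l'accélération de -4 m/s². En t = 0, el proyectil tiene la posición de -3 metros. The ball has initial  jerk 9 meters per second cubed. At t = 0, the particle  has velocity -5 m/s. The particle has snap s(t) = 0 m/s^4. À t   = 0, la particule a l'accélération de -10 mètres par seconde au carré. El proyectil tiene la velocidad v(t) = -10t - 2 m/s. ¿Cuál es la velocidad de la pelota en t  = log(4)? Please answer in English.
To find the answer, we compute 3 integrals of s(t) = 9·exp(t). Integrating snap and using the initial condition j(0) = 9, we get j(t) = 9·exp(t). Integrating jerk and using the initial condition a(0) = 9, we get a(t) = 9·exp(t). The integral of acceleration is velocity. Using v(0) = 9, we get v(t) = 9·exp(t). From the given velocity equation v(t) = 9·exp(t), we substitute t = log(4) to get v = 36.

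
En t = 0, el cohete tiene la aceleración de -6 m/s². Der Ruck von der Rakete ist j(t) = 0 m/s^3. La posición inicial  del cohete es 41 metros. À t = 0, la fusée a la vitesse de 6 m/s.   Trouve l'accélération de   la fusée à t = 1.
En partant du jerk j(t) = 0, nous prenons 1 primitive. En prenant ∫j(t)dt et en appliquant a(0) = -6, nous trouvons a(t) = -6. Nous avons l'accélération a(t) = -6. En substituant t = 1: a(1) = -6.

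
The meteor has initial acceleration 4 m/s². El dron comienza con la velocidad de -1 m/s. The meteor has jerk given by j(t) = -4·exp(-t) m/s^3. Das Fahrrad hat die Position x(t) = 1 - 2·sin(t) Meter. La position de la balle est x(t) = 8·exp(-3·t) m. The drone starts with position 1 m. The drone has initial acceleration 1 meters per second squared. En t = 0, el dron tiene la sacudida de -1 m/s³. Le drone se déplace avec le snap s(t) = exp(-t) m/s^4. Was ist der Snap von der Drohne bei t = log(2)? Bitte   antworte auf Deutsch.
Aus der Gleichung für den Snap s(t) = exp(-t), setzen wir t = log(2) ein und erhalten s = 1/2.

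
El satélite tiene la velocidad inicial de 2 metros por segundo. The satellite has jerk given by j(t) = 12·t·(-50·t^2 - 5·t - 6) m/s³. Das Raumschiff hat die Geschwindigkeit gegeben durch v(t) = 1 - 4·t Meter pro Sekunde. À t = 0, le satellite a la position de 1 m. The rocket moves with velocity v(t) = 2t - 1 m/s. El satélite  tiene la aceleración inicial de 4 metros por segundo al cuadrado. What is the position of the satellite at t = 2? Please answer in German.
Wir müssen unsere Gleichung für den Ruck j(t) = 12·t·(-50·t^2 - 5·t - 6) 3-mal integrieren. Die Stammfunktion von dem Ruck, mit a(0) = 4, ergibt die Beschleunigung: a(t) = -150·t^4 - 20·t^3 - 36·t^2 + 4. Das Integral von der Beschleunigung ist die Geschwindigkeit. Mit v(0) = 2 erhalten wir v(t) = -30·t^5 - 5·t^4 - 12·t^3 + 4·t + 2. Mit ∫v(t)dt und Anwendung von x(0) = 1, finden wir x(t) = -5·t^6 - t^5 - 3·t^4 + 2·t^2 + 2·t + 1. Aus der Gleichung für die Position x(t) = -5·t^6 - t^5 - 3·t^4 + 2·t^2 + 2·t + 1, setzen wir t = 2 ein und erhalten x = -387.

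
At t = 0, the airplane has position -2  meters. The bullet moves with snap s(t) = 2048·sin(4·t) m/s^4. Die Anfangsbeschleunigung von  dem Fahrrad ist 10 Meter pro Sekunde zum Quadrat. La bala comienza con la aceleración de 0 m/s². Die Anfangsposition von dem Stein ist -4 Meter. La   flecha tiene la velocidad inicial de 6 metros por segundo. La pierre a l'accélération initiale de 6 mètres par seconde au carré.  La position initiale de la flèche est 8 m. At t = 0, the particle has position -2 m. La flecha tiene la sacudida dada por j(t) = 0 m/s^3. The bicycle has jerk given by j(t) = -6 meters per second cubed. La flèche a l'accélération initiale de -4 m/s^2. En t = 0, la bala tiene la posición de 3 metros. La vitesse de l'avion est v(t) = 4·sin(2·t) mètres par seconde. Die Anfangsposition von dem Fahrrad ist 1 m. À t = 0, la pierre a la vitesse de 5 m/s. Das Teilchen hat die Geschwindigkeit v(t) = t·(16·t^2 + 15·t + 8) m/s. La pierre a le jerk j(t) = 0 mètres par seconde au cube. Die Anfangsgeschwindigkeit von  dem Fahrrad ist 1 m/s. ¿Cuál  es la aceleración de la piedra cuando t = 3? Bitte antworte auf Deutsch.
Wir müssen unsere Gleichung für den Ruck j(t) = 0 1-mal integrieren. Das Integral von dem Ruck ist die Beschleunigung. Mit a(0) = 6 erhalten wir a(t) = 6. Mit a(t) = 6 und Einsetzen von t = 3, finden wir a = 6.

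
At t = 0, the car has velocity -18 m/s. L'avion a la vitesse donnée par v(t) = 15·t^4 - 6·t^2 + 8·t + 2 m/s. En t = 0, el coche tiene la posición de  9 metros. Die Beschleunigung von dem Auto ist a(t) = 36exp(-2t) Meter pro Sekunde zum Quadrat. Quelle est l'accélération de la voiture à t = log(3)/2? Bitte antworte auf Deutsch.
Mit a(t) = 36·exp(-2·t) und Einsetzen von t = log(3)/2, finden wir a = 12.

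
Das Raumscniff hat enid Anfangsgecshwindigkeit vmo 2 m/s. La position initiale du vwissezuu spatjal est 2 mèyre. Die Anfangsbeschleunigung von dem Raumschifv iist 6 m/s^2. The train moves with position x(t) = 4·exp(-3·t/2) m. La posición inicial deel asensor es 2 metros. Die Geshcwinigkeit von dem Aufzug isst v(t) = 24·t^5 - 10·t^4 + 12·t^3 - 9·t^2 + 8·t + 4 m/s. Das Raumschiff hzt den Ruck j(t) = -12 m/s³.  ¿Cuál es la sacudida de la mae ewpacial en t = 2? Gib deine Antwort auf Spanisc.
Usando j(t) = -12 y sustituyendo t = 2, encontramos j = -12.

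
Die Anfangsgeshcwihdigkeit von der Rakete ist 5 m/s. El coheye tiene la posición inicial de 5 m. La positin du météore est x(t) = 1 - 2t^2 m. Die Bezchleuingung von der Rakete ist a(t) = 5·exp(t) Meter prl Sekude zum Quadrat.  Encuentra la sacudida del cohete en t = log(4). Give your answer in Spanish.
Partiendo de la aceleración a(t) = 5·exp(t), tomamos 1 derivada. Tomando d/dt de a(t), encontramos j(t) = 5·exp(t). Usando j(t) = 5·exp(t) y sustituyendo t = log(4), encontramos j = 20.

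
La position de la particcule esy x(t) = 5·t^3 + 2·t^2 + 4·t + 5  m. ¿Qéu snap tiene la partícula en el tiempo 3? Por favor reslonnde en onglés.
Starting from position x(t) = 5·t^3 + 2·t^2 + 4·t + 5, we take 4 derivatives. Differentiating position, we get velocity: v(t) = 15·t^2 + 4·t + 4. The derivative of velocity gives acceleration: a(t) = 30·t + 4. Differentiating acceleration, we get jerk: j(t) = 30. Taking d/dt of j(t), we find s(t) = 0. From the given snap equation s(t) = 0, we substitute t = 3 to get s = 0.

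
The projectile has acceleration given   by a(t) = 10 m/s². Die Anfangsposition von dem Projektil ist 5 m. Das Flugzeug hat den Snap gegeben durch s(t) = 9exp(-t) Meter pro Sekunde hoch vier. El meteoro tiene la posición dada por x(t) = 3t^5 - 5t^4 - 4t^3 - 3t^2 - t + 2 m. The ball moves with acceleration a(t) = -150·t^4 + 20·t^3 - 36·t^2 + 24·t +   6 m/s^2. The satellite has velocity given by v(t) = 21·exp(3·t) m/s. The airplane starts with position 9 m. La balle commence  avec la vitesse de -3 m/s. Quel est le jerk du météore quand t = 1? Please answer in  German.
Wir müssen unsere Gleichung für die Position x(t) = 3·t^5 - 5·t^4 - 4·t^3 - 3·t^2 - t + 2 3-mal ableiten. Durch Ableiten von der Position erhalten wir die Geschwindigkeit: v(t) = 15·t^4 - 20·t^3 - 12·t^2 - 6·t - 1. Mit d/dt von v(t) finden wir a(t) = 60·t^3 - 60·t^2 - 24·t - 6. Mit d/dt von a(t) finden wir j(t) = 180·t^2 - 120·t - 24. Wir haben den Ruck j(t) = 180·t^2 - 120·t - 24. Durch Einsetzen von t = 1: j(1) = 36.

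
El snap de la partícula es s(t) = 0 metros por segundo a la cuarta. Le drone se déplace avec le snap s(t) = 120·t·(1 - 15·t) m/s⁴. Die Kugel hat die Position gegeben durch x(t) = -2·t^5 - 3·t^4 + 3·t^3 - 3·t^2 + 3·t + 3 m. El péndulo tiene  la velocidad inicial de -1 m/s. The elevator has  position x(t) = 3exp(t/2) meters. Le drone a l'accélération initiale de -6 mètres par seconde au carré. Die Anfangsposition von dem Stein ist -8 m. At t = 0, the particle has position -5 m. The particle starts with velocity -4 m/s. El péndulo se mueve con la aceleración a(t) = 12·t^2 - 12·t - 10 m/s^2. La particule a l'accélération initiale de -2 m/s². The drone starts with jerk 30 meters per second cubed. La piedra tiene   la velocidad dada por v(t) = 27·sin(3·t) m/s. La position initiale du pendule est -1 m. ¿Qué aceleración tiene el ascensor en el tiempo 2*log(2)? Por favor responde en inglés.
To solve this, we need to take 2 derivatives of our position equation x(t) = 3·exp(t/2). Taking d/dt of x(t), we find v(t) = 3·exp(t/2)/2. The derivative of velocity gives acceleration: a(t) = 3·exp(t/2)/4. We have acceleration a(t) = 3·exp(t/2)/4. Substituting t = 2*log(2): a(2*log(2)) = 3/2.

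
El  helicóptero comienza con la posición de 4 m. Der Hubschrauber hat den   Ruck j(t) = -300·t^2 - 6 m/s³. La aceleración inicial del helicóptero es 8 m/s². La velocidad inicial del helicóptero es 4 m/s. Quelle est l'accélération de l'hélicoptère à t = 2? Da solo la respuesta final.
a(2) = -804.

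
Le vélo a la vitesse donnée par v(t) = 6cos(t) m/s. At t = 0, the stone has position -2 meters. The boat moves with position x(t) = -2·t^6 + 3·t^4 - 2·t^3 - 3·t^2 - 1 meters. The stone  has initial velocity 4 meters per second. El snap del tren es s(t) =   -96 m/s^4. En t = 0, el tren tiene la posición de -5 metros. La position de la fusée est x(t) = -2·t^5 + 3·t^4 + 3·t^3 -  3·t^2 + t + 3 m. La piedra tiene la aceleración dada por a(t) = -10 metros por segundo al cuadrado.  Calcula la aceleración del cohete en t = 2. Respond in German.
Wir müssen unsere Gleichung für die Position x(t) = -2·t^5 + 3·t^4 + 3·t^3 - 3·t^2 + t + 3 2-mal ableiten. Mit d/dt von x(t) finden wir v(t) = -10·t^4 + 12·t^3 + 9·t^2 - 6·t + 1. Durch Ableiten von der Geschwindigkeit erhalten wir die Beschleunigung: a(t) = -40·t^3 + 36·t^2 + 18·t - 6. Wir haben die Beschleunigung a(t) = -40·t^3 + 36·t^2 + 18·t - 6. Durch Einsetzen von t = 2: a(2) = -146.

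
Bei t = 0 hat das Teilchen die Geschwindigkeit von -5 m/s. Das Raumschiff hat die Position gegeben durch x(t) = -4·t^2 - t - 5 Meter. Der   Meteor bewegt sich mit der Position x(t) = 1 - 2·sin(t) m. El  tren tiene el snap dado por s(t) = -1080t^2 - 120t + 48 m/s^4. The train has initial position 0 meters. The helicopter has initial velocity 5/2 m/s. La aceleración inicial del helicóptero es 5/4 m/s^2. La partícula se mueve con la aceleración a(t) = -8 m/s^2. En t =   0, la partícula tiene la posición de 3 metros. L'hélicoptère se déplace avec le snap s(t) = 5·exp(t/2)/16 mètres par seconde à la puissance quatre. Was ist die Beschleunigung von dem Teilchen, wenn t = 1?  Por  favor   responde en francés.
De l'équation de l'accélération a(t) = -8, nous substituons t = 1 pour obtenir a = -8.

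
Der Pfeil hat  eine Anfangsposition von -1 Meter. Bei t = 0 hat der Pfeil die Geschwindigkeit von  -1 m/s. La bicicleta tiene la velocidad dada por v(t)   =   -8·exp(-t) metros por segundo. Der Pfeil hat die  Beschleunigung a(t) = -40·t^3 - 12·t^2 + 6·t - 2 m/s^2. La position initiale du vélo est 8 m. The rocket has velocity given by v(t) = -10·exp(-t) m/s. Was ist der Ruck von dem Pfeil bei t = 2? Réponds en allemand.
Wir müssen unsere Gleichung für die Beschleunigung a(t) = -40·t^3 - 12·t^2 + 6·t - 2 1-mal ableiten. Mit d/dt von a(t) finden wir j(t) = -120·t^2 - 24·t + 6. Aus der Gleichung für den Ruck j(t) = -120·t^2 - 24·t + 6, setzen wir t = 2 ein und erhalten j = -522.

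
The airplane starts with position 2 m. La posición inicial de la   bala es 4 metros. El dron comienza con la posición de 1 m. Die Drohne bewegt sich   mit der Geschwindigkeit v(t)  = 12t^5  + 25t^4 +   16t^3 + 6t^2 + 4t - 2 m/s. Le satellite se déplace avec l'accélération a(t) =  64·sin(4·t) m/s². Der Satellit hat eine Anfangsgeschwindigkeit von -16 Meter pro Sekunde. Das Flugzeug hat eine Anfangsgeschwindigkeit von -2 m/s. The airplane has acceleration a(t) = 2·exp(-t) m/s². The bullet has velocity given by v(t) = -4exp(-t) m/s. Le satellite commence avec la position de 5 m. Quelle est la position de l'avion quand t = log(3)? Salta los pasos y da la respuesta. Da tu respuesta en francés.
À t = log(3), x = 2/3.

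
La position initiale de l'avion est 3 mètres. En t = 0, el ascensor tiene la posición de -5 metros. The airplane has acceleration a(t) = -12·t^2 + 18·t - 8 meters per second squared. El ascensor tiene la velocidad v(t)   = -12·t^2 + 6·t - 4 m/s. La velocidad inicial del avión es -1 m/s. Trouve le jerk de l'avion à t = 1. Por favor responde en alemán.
Um dies zu lösen, müssen wir 1 Ableitung unserer Gleichung für die Beschleunigung a(t) = -12·t^2 + 18·t - 8 nehmen. Mit d/dt von a(t) finden wir j(t) = 18 - 24·t. Wir haben den Ruck j(t) = 18 - 24·t. Durch Einsetzen von t = 1: j(1) = -6.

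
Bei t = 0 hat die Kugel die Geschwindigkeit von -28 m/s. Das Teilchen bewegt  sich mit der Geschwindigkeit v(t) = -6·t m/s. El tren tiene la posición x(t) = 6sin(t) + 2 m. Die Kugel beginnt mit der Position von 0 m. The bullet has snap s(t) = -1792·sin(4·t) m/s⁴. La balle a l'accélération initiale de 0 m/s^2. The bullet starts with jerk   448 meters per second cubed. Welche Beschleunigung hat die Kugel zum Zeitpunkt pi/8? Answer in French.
Pour résoudre ceci, nous devons prendre 2 intégrales de notre équation du snap s(t) = -1792·sin(4·t). L'intégrale du snap est le jerk. En utilisant j(0) = 448, nous obtenons j(t) = 448·cos(4·t). En intégrant le jerk et en utilisant la condition initiale a(0) = 0, nous obtenons a(t) = 112·sin(4·t). En utilisant a(t) = 112·sin(4·t) et en substituant t = pi/8, nous trouvons a = 112.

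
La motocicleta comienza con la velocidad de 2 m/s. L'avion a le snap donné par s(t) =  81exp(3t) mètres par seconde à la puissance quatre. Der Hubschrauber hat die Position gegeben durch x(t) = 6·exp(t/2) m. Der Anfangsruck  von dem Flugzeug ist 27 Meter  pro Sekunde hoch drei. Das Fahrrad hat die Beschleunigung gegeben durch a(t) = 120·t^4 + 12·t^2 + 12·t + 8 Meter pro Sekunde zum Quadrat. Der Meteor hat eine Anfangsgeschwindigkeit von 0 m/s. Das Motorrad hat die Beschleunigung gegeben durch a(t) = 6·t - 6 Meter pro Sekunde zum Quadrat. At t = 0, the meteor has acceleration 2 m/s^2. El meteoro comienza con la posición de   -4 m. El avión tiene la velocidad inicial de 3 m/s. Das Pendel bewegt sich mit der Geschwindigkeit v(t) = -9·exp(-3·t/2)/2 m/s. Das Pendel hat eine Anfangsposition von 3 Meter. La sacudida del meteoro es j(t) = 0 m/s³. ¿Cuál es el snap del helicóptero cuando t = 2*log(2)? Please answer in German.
Um dies zu lösen, müssen wir 4 Ableitungen unserer Gleichung für die Position x(t) = 6·exp(t/2) nehmen. Die Ableitung von der Position ergibt die Geschwindigkeit: v(t) = 3·exp(t/2). Mit d/dt von v(t) finden wir a(t) = 3·exp(t/2)/2. Durch Ableiten von der Beschleunigung erhalten wir den Ruck: j(t) = 3·exp(t/2)/4. Durch Ableiten von dem Ruck erhalten wir den Snap: s(t) = 3·exp(t/2)/8. Mit s(t) = 3·exp(t/2)/8 und Einsetzen von t = 2*log(2), finden wir s = 3/4.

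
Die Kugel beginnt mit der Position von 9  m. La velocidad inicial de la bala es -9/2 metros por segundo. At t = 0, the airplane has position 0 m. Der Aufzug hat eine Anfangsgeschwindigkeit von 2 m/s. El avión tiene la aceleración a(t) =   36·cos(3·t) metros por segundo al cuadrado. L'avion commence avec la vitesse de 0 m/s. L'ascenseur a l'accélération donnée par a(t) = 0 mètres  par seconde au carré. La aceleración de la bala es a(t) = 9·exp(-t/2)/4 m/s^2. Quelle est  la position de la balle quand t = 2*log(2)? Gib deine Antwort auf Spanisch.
Partiendo de la aceleración a(t) = 9·exp(-t/2)/4, tomamos 2 integrales. Tomando ∫a(t)dt y aplicando v(0) = -9/2, encontramos v(t) = -9·exp(-t/2)/2. Tomando ∫v(t)dt y aplicando x(0) = 9, encontramos x(t) = 9·exp(-t/2). Usando x(t) = 9·exp(-t/2) y sustituyendo t = 2*log(2), encontramos x = 9/2.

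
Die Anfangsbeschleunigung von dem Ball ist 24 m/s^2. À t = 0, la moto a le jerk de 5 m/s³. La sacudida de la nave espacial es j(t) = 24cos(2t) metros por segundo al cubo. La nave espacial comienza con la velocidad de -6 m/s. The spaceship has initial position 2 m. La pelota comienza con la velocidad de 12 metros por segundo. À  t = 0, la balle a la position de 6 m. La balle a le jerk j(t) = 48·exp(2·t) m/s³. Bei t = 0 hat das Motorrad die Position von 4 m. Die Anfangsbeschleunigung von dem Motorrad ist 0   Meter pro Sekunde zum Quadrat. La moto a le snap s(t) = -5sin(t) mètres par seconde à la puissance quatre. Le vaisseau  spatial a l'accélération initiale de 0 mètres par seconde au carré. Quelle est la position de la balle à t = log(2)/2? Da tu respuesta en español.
Para resolver esto, necesitamos tomar 3 antiderivadas de nuestra ecuación de la sacudida j(t) = 48·exp(2·t). La integral de la sacudida es la aceleración. Usando a(0) = 24, obtenemos a(t) = 24·exp(2·t). La integral de la aceleración es la velocidad. Usando v(0) = 12, obtenemos v(t) = 12·exp(2·t). La antiderivada de la velocidad, con x(0) = 6, da la posición: x(t) = 6·exp(2·t). Tenemos la posición x(t) = 6·exp(2·t). Sustituyendo t = log(2)/2: x(log(2)/2) = 12.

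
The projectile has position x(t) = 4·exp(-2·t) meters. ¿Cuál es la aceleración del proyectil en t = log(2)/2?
Para resolver esto, necesitamos tomar 2 derivadas de nuestra ecuación de la posición x(t) = 4·exp(-2·t). Tomando d/dt de x(t), encontramos v(t) = -8·exp(-2·t). La derivada de la velocidad da la aceleración: a(t) = 16·exp(-2·t). De la ecuación de la aceleración a(t) = 16·exp(-2·t), sustituimos t = log(2)/2 para obtener a = 8.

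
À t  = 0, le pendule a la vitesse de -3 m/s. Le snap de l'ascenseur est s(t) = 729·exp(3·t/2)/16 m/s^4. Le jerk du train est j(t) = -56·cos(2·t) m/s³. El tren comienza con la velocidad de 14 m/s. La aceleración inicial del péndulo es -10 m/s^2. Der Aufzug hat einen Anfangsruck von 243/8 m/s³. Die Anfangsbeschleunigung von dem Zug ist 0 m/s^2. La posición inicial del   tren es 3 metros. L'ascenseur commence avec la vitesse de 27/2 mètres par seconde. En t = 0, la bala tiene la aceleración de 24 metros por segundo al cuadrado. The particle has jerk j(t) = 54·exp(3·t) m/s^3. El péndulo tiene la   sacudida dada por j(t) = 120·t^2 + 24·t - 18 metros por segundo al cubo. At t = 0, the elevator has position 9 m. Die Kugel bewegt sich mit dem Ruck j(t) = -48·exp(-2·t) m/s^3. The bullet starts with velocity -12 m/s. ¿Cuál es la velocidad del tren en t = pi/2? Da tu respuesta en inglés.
We need to integrate our jerk equation j(t) = -56·cos(2·t) 2 times. Integrating jerk and using the initial condition a(0) = 0, we get a(t) = -28·sin(2·t). Finding the integral of a(t) and using v(0) = 14: v(t) = 14·cos(2·t). We have velocity v(t) = 14·cos(2·t). Substituting t = pi/2: v(pi/2) = -14.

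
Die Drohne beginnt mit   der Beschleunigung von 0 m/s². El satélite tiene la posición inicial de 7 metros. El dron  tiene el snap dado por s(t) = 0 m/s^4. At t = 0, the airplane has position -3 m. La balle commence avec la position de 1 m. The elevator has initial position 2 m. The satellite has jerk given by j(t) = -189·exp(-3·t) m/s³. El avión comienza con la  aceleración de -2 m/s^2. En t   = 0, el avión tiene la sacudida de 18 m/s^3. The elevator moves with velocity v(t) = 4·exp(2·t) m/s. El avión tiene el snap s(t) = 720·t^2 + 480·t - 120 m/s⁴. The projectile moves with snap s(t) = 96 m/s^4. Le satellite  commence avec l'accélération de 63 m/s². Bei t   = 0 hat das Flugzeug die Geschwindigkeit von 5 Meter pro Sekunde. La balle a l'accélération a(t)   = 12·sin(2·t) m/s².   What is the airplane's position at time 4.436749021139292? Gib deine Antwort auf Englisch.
We must find the antiderivative of our snap equation s(t) = 720·t^2 + 480·t - 120 4 times. Finding the integral of s(t) and using j(0) = 18: j(t) = 240·t^3 + 240·t^2 - 120·t + 18. Finding the antiderivative of j(t) and using a(0) = -2: a(t) = 60·t^4 + 80·t^3 - 60·t^2 + 18·t - 2. Integrating acceleration and using the initial condition v(0) = 5, we get v(t) = 12·t^5 + 20·t^4 - 20·t^3 + 9·t^2 - 2·t + 5. The antiderivative of velocity, with x(0) = -3, gives position: x(t) = 2·t^6 + 4·t^5 - 5·t^4 + 3·t^3 - t^2 + 5·t - 3. Using x(t) = 2·t^6 + 4·t^5 - 5·t^4 + 3·t^3 - t^2 + 5·t - 3 and substituting t = 4.436749021139292, we find x = 20456.0737070076.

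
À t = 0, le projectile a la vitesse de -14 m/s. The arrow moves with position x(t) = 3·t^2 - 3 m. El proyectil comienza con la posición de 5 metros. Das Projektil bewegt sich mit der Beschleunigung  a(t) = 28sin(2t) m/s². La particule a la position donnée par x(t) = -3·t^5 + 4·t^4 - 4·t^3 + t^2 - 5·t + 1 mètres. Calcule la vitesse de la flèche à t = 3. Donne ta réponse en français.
Nous devons dériver notre équation de la position x(t) = 3·t^2 - 3 1 fois. La dérivée de la position donne la vitesse: v(t) = 6·t. En utilisant v(t) = 6·t et en substituant t = 3, nous trouvons v = 18.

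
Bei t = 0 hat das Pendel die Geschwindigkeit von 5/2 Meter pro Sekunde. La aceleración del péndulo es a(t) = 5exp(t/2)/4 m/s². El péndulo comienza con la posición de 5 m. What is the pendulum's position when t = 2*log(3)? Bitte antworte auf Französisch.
En partant de l'accélération a(t) = 5·exp(t/2)/4, nous prenons 2 primitives. En prenant ∫a(t)dt et en appliquant v(0) = 5/2, nous trouvons v(t) = 5·exp(t/2)/2. L'intégrale de la vitesse est la position. En utilisant x(0) = 5, nous obtenons x(t) = 5·exp(t/2). Nous avons la position x(t) = 5·exp(t/2). En substituant t = 2*log(3): x(2*log(3)) = 15.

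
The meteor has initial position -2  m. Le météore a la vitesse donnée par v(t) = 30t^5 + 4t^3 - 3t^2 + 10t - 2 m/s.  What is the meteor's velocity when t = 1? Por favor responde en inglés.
We have velocity v(t) = 30·t^5 + 4·t^3 - 3·t^2 + 10·t - 2. Substituting t = 1: v(1) = 39.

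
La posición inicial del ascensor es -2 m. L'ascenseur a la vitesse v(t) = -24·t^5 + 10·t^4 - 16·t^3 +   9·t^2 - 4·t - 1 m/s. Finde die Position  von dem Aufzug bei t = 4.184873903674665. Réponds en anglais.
We must find the integral of our velocity equation v(t) = -24·t^5 + 10·t^4 - 16·t^3 + 9·t^2 - 4·t - 1 1 time. Integrating velocity and using the initial condition x(0) = -2, we get x(t) = -4·t^6 + 2·t^5 - 4·t^4 + 3·t^3 - 2·t^2 - t - 2. We have position x(t) = -4·t^6 + 2·t^5 - 4·t^4 + 3·t^3 - 2·t^2 - t - 2. Substituting t = 4.184873903674665: x(4.184873903674665) = -19967.0244706749.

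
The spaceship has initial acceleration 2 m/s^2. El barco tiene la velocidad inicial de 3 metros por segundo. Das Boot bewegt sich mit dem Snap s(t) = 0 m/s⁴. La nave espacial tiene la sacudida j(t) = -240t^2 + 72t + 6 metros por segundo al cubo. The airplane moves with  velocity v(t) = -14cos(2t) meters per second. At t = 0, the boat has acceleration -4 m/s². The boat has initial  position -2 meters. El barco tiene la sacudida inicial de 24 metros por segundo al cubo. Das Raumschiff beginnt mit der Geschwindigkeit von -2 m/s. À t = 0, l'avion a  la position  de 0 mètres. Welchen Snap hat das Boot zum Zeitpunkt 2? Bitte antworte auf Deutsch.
Aus der Gleichung für den Snap s(t) = 0, setzen wir t = 2 ein und erhalten s = 0.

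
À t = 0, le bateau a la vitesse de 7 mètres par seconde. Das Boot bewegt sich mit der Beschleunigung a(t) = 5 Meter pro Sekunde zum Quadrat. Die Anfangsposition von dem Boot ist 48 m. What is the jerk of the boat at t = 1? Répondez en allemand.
Wir müssen unsere Gleichung für die Beschleunigung a(t) = 5 1-mal ableiten. Die Ableitung von der Beschleunigung ergibt den Ruck: j(t) = 0. Wir haben den Ruck j(t) = 0. Durch Einsetzen von t = 1: j(1) = 0.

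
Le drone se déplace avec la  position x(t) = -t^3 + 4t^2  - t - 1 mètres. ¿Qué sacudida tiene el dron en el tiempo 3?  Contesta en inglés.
We must differentiate our position equation x(t) = -t^3 + 4·t^2 - t - 1 3 times. Taking d/dt of x(t), we find v(t) = -3·t^2 + 8·t - 1. The derivative of velocity gives acceleration: a(t) = 8 - 6·t. Taking d/dt of a(t), we find j(t) = -6. From the given jerk equation j(t) = -6, we substitute t = 3 to get j = -6.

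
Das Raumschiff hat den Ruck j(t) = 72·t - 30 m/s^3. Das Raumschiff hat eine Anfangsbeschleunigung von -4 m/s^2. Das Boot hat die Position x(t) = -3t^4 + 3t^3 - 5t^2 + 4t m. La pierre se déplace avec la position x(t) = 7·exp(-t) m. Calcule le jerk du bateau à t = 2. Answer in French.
En partant de la position x(t) = -3·t^4 + 3·t^3 - 5·t^2 + 4·t, nous prenons 3 dérivées. En prenant d/dt de x(t), nous trouvons v(t) = -12·t^3 + 9·t^2 - 10·t + 4. La dérivée de la vitesse donne l'accélération: a(t) = -36·t^2 + 18·t - 10. En prenant d/dt de a(t), nous trouvons j(t) = 18 - 72·t. De l'équation du jerk j(t) = 18 - 72·t, nous substituons t = 2 pour obtenir j = -126.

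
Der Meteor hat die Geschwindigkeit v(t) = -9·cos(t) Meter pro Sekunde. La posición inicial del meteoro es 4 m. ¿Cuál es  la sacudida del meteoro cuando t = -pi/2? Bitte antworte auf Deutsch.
Um dies zu lösen, müssen wir 2 Ableitungen unserer Gleichung für die Geschwindigkeit v(t) = -9·cos(t) nehmen. Durch Ableiten von der Geschwindigkeit erhalten wir die Beschleunigung: a(t) = 9·sin(t). Die Ableitung von der Beschleunigung ergibt den Ruck: j(t) = 9·cos(t). Mit j(t) = 9·cos(t) und Einsetzen von t = -pi/2, finden wir j = 0.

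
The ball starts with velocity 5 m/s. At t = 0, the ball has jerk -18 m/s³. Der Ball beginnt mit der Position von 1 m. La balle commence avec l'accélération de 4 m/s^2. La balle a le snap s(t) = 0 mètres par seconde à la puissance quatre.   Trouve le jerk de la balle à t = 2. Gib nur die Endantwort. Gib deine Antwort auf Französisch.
j(2) = -18.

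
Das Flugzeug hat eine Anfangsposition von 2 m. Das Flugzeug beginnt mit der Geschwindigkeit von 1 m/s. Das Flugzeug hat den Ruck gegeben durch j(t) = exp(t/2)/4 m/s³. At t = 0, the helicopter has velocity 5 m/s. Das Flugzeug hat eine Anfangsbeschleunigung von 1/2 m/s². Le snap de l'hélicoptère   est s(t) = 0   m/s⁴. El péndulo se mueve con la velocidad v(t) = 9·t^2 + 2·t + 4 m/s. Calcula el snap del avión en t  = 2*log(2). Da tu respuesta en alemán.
Wir müssen unsere Gleichung für den Ruck j(t) = exp(t/2)/4 1-mal ableiten. Mit d/dt von j(t) finden wir s(t) = exp(t/2)/8. Mit s(t) = exp(t/2)/8 und Einsetzen von t = 2*log(2), finden wir s = 1/4.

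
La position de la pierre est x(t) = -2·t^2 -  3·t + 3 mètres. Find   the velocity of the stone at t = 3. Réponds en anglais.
We must differentiate our position equation x(t) = -2·t^2 - 3·t + 3 1 time. The derivative of position gives velocity: v(t) = -4·t - 3. We have velocity v(t) = -4·t - 3. Substituting t = 3: v(3) = -15.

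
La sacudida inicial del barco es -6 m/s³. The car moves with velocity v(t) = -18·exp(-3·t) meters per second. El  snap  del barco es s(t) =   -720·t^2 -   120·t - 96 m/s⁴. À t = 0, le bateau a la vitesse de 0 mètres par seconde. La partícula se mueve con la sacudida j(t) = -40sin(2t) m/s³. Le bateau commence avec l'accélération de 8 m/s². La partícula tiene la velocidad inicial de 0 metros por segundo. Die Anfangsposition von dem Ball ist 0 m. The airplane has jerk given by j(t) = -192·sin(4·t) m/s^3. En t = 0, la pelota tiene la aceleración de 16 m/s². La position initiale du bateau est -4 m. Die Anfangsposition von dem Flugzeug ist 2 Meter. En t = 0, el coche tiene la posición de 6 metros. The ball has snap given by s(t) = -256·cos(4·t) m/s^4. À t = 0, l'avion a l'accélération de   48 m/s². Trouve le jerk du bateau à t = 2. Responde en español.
Partiendo del snap s(t) = -720·t^2 - 120·t - 96, tomamos 1 integral. La integral del snap, con j(0) = -6, da la sacudida: j(t) = -240·t^3 - 60·t^2 - 96·t - 6. De la ecuación de la sacudida j(t) = -240·t^3 - 60·t^2 - 96·t - 6, sustituimos t = 2 para obtener j = -2358.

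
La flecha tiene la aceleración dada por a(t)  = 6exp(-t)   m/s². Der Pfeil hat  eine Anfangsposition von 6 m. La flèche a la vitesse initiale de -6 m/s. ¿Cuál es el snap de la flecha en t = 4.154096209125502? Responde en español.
Debemos derivar nuestra ecuación de la aceleración a(t) = 6·exp(-t) 2 veces. La derivada de la aceleración da la sacudida: j(t) = -6·exp(-t). Derivando la sacudida, obtenemos el snap: s(t) = 6·exp(-t). Usando s(t) = 6·exp(-t) y sustituyendo t = 4.154096209125502, encontramos s = 0.0941998452768506.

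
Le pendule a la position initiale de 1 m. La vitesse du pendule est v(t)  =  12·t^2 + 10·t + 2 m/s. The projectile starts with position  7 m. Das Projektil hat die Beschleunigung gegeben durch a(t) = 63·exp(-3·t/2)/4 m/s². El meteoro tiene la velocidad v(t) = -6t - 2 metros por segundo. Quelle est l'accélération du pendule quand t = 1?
En partant de la vitesse v(t) = 12·t^2 + 10·t + 2, nous prenons 1 dérivée. En prenant d/dt de v(t), nous trouvons a(t) = 24·t + 10. De l'équation de l'accélération a(t) = 24·t + 10, nous substituons t = 1 pour obtenir a = 34.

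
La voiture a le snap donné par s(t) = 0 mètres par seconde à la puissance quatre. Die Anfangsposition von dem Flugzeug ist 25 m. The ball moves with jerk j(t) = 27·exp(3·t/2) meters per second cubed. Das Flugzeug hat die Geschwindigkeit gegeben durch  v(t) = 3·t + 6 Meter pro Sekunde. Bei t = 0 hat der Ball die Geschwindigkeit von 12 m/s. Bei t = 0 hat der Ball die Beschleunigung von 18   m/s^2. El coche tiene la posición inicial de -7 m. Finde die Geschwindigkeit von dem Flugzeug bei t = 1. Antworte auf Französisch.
Nous avons la vitesse v(t) = 3·t + 6. En substituant t = 1: v(1) = 9.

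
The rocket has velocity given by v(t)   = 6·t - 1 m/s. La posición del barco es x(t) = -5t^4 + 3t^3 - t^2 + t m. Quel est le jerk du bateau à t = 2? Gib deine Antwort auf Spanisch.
Debemos derivar nuestra ecuación de la posición x(t) = -5·t^4 + 3·t^3 - t^2 + t 3 veces. Tomando d/dt de x(t), encontramos v(t) = -20·t^3 + 9·t^2 - 2·t + 1. La derivada de la velocidad da la aceleración: a(t) = -60·t^2 + 18·t - 2. La derivada de la aceleración da la sacudida: j(t) = 18 - 120·t. Usando j(t) = 18 - 120·t y sustituyendo t = 2, encontramos j = -222.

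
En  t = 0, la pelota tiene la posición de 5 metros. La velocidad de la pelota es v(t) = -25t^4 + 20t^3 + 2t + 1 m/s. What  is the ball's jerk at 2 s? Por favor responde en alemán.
Wir müssen unsere Gleichung für die Geschwindigkeit v(t) = -25·t^4 + 20·t^3 + 2·t + 1 2-mal ableiten. Mit d/dt von v(t) finden wir a(t) = -100·t^3 + 60·t^2 + 2. Mit d/dt von a(t) finden wir j(t) = -300·t^2 + 120·t. Wir haben den Ruck j(t) = -300·t^2 + 120·t. Durch Einsetzen von t = 2: j(2) = -960.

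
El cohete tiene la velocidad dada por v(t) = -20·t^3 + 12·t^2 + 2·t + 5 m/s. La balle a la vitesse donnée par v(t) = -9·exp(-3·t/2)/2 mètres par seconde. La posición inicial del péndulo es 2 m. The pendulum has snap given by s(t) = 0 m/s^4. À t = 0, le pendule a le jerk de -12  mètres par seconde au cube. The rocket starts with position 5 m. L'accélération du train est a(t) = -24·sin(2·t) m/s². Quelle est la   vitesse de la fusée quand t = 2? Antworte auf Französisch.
En utilisant v(t) = -20·t^3 + 12·t^2 + 2·t + 5 et en substituant t = 2, nous trouvons v = -103.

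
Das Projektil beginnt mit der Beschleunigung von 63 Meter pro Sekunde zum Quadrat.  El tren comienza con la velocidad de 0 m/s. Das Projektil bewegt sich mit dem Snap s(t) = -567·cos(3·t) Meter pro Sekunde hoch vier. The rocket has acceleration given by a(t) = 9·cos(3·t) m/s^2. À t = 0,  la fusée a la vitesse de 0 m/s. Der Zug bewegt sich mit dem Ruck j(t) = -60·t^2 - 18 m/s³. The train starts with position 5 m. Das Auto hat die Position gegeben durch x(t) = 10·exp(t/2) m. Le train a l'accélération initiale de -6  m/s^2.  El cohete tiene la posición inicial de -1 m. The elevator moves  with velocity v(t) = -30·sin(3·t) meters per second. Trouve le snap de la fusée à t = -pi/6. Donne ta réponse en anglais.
We must differentiate our acceleration equation a(t) = 9·cos(3·t) 2 times. Differentiating acceleration, we get jerk: j(t) = -27·sin(3·t). Differentiating jerk, we get snap: s(t) = -81·cos(3·t). From the given snap equation s(t) = -81·cos(3·t), we substitute t = -pi/6 to get s = 0.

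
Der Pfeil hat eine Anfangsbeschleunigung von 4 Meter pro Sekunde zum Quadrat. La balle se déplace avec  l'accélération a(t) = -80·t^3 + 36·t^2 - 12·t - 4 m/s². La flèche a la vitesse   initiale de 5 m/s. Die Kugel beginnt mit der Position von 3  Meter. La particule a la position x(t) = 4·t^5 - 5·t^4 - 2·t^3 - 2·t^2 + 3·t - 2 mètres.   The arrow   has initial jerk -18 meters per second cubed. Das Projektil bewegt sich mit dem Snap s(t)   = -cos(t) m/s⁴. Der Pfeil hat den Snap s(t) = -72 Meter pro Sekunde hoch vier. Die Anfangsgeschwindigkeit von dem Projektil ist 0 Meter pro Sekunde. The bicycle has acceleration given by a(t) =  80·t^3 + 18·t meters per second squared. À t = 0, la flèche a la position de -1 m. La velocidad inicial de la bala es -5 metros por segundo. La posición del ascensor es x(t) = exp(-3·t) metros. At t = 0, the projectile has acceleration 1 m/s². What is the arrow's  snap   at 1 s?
Using s(t) = -72 and substituting t = 1, we find s = -72.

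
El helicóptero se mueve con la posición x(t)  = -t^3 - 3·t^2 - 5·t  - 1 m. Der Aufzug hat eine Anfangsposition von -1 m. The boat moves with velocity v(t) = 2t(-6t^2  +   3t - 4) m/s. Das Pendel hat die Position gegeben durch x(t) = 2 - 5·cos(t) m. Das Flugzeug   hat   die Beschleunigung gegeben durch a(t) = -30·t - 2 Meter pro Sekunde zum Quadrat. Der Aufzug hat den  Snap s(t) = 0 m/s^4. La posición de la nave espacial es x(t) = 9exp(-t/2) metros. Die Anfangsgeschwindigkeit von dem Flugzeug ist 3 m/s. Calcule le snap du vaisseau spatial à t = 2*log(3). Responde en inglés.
Starting from position x(t) = 9·exp(-t/2), we take 4 derivatives. Taking d/dt of x(t), we find v(t) = -9·exp(-t/2)/2. Taking d/dt of v(t), we find a(t) = 9·exp(-t/2)/4. The derivative of acceleration gives jerk: j(t) = -9·exp(-t/2)/8. The derivative of jerk gives snap: s(t) = 9·exp(-t/2)/16. We have snap s(t) = 9·exp(-t/2)/16. Substituting t = 2*log(3): s(2*log(3)) = 3/16.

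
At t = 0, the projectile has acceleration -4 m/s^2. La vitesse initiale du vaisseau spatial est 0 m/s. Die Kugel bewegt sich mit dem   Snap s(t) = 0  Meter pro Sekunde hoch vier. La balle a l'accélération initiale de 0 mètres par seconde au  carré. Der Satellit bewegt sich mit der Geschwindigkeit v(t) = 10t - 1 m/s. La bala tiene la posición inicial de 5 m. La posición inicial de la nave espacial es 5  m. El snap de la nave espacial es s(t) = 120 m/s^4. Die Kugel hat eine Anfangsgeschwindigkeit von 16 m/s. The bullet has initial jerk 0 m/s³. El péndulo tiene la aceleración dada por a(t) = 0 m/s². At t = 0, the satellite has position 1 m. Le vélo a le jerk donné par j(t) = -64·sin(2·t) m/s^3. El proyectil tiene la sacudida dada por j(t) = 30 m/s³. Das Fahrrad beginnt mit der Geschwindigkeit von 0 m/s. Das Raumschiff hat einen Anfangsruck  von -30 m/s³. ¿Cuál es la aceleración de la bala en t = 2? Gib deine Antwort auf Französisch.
Nous devons trouver la primitive de notre équation du snap s(t) = 0 2 fois. La primitive du snap, avec j(0) = 0, donne le jerk: j(t) = 0. En intégrant le jerk et en utilisant la condition initiale a(0) = 0, nous obtenons a(t) = 0. En utilisant a(t) = 0 et en substituant t = 2, nous trouvons a = 0.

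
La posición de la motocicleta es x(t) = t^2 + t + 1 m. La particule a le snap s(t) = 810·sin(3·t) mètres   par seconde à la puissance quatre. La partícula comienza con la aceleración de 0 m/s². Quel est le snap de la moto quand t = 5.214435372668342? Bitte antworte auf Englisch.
To solve this, we need to take 4 derivatives of our position equation x(t) = t^2 + t + 1. Taking d/dt of x(t), we find v(t) = 2·t + 1. The derivative of velocity gives acceleration: a(t) = 2. Differentiating acceleration, we get jerk: j(t) = 0. Taking d/dt of j(t), we find s(t) = 0. From the given snap equation s(t) = 0, we substitute t = 5.214435372668342 to get s = 0.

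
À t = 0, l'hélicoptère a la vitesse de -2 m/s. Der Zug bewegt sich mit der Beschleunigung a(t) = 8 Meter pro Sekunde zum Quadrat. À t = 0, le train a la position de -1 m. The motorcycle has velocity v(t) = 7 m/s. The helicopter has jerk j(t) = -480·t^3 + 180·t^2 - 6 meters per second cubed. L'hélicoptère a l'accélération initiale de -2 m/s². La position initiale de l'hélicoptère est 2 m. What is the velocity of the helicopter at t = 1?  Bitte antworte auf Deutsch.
Um dies zu lösen, müssen wir 2 Integrale unserer Gleichung für den Ruck j(t) = -480·t^3 + 180·t^2 - 6 finden. Mit ∫j(t)dt und Anwendung von a(0) = -2, finden wir a(t) = -120·t^4 + 60·t^3 - 6·t - 2. Durch Integration von der Beschleunigung und Verwendung der Anfangsbedingung v(0) = -2, erhalten wir v(t) = -24·t^5 + 15·t^4 - 3·t^2 - 2·t - 2. Mit v(t) = -24·t^5 + 15·t^4 - 3·t^2 - 2·t - 2 und Einsetzen von t = 1, finden wir v = -16.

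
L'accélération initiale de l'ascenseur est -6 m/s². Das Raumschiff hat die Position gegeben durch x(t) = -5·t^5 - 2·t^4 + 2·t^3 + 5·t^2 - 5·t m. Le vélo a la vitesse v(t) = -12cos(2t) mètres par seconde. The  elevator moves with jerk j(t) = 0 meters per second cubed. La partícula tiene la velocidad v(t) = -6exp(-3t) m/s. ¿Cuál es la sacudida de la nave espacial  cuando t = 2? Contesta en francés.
Nous devons dériver notre équation de la position x(t) = -5·t^5 - 2·t^4 + 2·t^3 + 5·t^2 - 5·t 3 fois. En prenant d/dt de x(t), nous trouvons v(t) = -25·t^4 - 8·t^3 + 6·t^2 + 10·t - 5. La dérivée de la vitesse donne l'accélération: a(t) = -100·t^3 - 24·t^2 + 12·t + 10. En prenant d/dt de a(t), nous trouvons j(t) = -300·t^2 - 48·t + 12. En utilisant j(t) = -300·t^2 - 48·t + 12 et en substituant t = 2, nous trouvons j = -1284.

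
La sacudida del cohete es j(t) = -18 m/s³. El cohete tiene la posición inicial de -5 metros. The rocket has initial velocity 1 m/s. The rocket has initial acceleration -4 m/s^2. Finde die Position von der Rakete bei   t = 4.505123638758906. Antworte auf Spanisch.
Necesitamos integrar nuestra ecuación de la sacudida j(t) = -18 3 veces. La antiderivada de la sacudida es la aceleración. Usando a(0) = -4, obtenemos a(t) = -18·t - 4. Tomando ∫a(t)dt y aplicando v(0) = 1, encontramos v(t) = -9·t^2 - 4·t + 1. La antiderivada de la velocidad, con x(0) = -5, da la posición: x(t) = -3·t^3 - 2·t^2 + t - 5. De la ecuación de la posición x(t) = -3·t^3 - 2·t^2 + t - 5, sustituimos t = 4.505123638758906 para obtener x = -315.397001122375.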